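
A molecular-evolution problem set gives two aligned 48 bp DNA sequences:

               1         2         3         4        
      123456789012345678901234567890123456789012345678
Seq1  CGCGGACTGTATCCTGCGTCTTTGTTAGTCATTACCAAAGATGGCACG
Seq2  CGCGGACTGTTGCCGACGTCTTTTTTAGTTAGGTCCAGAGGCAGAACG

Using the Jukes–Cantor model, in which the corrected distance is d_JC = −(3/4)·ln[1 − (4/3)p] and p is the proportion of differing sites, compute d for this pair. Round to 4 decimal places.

0.3694

Differing sites — 11:A/T; 12:T/G; 15:T/G; 16:G/A; 24:G/T; 30:C/T; 32:T/G; 33:T/G; 34:A/T; 38:A/G; 41:A/G; 42:T/C; 43:G/A; 45:C/A.
p = 14/48 = 0.291667.
d = −0.75 · ln(1 − (4/3)·0.291667) = −0.75 · ln(0.611111) = −0.75 · (-0.492477) = 0.3694.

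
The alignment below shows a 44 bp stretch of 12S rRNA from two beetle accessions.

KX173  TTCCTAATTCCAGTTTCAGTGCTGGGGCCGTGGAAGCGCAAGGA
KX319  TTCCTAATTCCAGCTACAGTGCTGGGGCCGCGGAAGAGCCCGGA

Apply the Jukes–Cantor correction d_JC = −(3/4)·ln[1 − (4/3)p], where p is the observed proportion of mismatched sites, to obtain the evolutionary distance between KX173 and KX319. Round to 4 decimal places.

Mismatches occur at site 14 (T→C), site 16 (T→A), site 31 (T→C), site 37 (C→A), site 40 (A→C), site 41 (A→C).
p = 6/44 = 0.136364.
d = −0.75 · ln(1 − (4/3)·0.136364) = −0.75 · ln(0.818181) = −0.75 · (-0.200672) = 0.1505.

0.1505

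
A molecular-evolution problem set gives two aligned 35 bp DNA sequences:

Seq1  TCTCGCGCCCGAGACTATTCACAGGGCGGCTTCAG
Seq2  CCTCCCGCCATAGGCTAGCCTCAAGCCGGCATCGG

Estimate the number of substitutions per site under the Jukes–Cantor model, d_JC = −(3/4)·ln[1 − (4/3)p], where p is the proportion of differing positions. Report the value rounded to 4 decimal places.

0.4582

Mismatches occur at site 1 (T↔C), site 5 (G↔C), site 10 (C↔A), site 11 (G↔T), site 14 (A↔G), site 18 (T↔G), site 19 (T↔C), site 21 (A↔T), site 24 (G↔A), site 26 (G↔C), site 31 (T↔A), site 34 (A↔G).
p = 12/35 = 0.342857.
d = −0.75 · ln(1 − (4/3)·0.342857) = −0.75 · ln(0.542857) = −0.75 · (-0.610909) = 0.4582.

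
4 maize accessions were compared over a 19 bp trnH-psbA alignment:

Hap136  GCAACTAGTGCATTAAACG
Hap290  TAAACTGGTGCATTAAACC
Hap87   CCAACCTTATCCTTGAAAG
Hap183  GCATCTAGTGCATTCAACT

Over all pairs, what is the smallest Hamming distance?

3

Pairwise Hamming distances:
  Hap136 vs Hap290: 4
  Hap136 vs Hap87: 9
  Hap136 vs Hap183: 3
  Hap290 vs Hap87: 11
  Hap290 vs Hap183: 6
  Hap87 vs Hap183: 11
The smallest is 3, between Hap136 and Hap183.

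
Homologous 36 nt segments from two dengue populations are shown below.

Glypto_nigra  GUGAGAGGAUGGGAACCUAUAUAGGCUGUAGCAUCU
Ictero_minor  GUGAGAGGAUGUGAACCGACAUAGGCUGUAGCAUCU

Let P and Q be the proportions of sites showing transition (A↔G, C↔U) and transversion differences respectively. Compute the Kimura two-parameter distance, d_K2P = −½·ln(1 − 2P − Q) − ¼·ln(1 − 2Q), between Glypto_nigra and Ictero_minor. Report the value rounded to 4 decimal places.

0.0883

Mismatches occur at site 12 (G↔U, transversion), site 18 (U↔G, transversion), site 20 (U↔C, transition).
Of the 3 differences, 1 transition and 2 transversions over 36 sites: P = 1/36 = 0.027778, Q = 2/36 = 0.055556.
d = −0.5·ln(0.888888) − 0.25·ln(0.888888) = −0.5·(-0.117784) − 0.25·(-0.117784) = 0.0883.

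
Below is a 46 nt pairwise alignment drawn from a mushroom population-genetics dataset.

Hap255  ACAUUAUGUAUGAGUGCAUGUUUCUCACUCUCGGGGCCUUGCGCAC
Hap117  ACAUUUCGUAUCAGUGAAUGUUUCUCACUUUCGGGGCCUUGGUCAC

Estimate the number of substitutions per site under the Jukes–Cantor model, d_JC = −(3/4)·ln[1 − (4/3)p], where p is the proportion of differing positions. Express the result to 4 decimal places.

0.1701

Differing sites — 6:A/U; 7:U/C; 12:G/C; 17:C/A; 30:C/U; 42:C/G; 43:G/U.
p = 7/46 = 0.152174.
d = −0.75 · ln(1 − (4/3)·0.152174) = −0.75 · ln(0.797101) = −0.75 · (-0.226774) = 0.1701.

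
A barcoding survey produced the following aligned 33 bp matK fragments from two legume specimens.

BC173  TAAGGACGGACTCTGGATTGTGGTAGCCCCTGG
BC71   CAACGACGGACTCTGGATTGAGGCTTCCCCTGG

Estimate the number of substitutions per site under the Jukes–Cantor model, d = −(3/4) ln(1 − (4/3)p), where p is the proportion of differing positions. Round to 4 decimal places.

Differing sites — 1:T/C; 4:G/C; 21:T/A; 24:T/C; 25:A/T; 26:G/T.
p = 6/33 = 0.181818.
d = −0.75 · ln(1 − (4/3)·0.181818) = −0.75 · ln(0.757576) = −0.75 · (-0.277631) = 0.2082.

0.2082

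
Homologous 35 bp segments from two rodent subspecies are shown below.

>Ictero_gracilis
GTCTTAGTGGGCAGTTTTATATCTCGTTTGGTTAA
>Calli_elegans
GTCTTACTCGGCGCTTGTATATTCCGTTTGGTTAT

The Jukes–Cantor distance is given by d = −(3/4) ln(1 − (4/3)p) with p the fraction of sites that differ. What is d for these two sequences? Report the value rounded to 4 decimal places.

0.2726

Differing sites — 7:G/C; 9:G/C; 13:A/G; 14:G/C; 17:T/G; 23:C/T; 24:T/C; 35:A/T.
p = 8/35 = 0.228571.
d = −0.75 · ln(1 − (4/3)·0.228571) = −0.75 · ln(0.695239) = −0.75 · (-0.363500) = 0.2726.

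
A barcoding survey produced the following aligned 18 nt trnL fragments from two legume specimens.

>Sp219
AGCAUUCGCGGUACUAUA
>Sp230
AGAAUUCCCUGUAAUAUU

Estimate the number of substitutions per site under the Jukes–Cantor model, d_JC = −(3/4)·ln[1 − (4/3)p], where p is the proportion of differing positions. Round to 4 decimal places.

Differing sites — 3:C/A; 8:G/C; 10:G/U; 14:C/A; 18:A/U.
p = 5/18 = 0.277778.
d = −0.75 · ln(1 − (4/3)·0.277778) = −0.75 · ln(0.629629) = −0.75 · (-0.462625) = 0.3470.

0.3470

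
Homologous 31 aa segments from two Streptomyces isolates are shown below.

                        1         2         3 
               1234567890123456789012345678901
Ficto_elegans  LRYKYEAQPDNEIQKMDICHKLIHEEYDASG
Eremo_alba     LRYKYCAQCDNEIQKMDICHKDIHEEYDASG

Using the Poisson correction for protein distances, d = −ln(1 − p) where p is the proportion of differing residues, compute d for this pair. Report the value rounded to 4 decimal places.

Mismatches occur at site 6 (E/C), site 9 (P/C), site 22 (L/D).
p = 3/31 = 0.096774.
d = −ln(1 − 0.096774) = −ln(0.903226) = 0.1018.

0.1018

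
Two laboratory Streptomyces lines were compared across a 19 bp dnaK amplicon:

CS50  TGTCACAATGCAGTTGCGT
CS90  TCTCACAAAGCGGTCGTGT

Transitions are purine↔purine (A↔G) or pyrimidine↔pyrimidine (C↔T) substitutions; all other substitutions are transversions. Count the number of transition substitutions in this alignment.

Differing sites — 2:G/C (Tv); 9:T/A (Tv); 12:A/G (Ti); 15:T/C (Ti); 17:C/T (Ti).
Of the 5 differences, 3 transitions and 2 transversions, so the answer is 3.

3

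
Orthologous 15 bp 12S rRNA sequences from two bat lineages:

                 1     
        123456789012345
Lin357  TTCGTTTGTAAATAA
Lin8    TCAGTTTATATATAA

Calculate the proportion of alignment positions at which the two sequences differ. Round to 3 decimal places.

The sequences differ at positions 2 (T/C), 3 (C/A), 8 (G/A), 11 (A/T).
There are 4 differences over 15 sites, so p = 4/15 = 0.267.

0.267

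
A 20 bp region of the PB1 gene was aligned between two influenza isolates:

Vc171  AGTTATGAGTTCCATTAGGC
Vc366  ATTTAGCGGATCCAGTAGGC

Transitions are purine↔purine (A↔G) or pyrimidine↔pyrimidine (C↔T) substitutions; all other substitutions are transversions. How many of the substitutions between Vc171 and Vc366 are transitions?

1

The sequences differ at positions 2 (G/T, transversion), 6 (T/G, transversion), 7 (G/C, transversion), 8 (A/G, transition), 10 (T/A, transversion), 15 (T/G, transversion).
Of the 6 differences, 1 transition and 5 transversions, so the answer is 1.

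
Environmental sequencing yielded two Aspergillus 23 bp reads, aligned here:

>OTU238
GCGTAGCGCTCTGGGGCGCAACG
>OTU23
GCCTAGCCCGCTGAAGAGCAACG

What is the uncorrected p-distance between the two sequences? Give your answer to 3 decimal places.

0.261

The sequences differ at positions 3 (G/C), 8 (G/C), 10 (T/G), 14 (G/A), 15 (G/A), 17 (C/A).
There are 6 differences over 23 sites, so p = 6/23 = 0.261.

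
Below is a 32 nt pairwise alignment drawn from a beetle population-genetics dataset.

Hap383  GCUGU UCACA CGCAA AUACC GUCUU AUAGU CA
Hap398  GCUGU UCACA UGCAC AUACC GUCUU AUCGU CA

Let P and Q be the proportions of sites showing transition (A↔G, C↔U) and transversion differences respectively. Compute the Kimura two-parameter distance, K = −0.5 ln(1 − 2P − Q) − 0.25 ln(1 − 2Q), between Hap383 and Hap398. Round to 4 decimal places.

0.1001

The sequences differ at positions 11 (C/U, transition), 15 (A/C, transversion), 28 (A/C, transversion).
Of the 3 differences, 1 transition and 2 transversions over 32 sites: P = 1/32 = 0.031250, Q = 2/32 = 0.062500.
d = −0.5·ln(0.875000) − 0.25·ln(0.875000) = −0.5·(-0.133531) − 0.25·(-0.133531) = 0.1001.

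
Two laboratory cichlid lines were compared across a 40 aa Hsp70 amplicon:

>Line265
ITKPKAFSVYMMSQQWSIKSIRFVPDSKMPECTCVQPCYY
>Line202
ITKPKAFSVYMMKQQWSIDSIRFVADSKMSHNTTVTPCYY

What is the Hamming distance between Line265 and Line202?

The sequences differ at positions 13 (S/K), 19 (K/D), 25 (P/A), 30 (P/S), 31 (E/H), 32 (C/N), 34 (C/T), 36 (Q/T).
That gives 8 mismatches out of 40 aligned sites, so the Hamming distance is 8.

8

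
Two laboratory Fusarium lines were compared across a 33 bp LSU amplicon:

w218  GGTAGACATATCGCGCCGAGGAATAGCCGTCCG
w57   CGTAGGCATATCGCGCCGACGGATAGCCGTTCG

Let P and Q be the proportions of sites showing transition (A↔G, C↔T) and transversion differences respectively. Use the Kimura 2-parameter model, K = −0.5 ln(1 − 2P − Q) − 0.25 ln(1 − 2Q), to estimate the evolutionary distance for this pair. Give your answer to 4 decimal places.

The sequences differ at positions 1 (G/C, transversion), 6 (A/G, transition), 20 (G/C, transversion), 22 (A/G, transition), 31 (C/T, transition).
Of the 5 differences, 3 transitions and 2 transversions over 33 sites: P = 3/33 = 0.090909, Q = 2/33 = 0.060606.
d = −0.5·ln(0.757576) − 0.25·ln(0.878788) = −0.5·(-0.277631) − 0.25·(-0.129212) = 0.1711.

0.1711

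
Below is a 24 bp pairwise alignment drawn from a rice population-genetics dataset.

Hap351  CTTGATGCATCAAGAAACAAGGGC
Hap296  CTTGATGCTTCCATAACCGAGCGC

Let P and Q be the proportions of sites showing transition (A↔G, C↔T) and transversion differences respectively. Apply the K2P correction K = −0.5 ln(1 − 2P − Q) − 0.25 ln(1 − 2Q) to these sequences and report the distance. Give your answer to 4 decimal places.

0.3072

The sequences differ at positions 9 (A/T, transversion), 12 (A/C, transversion), 14 (G/T, transversion), 17 (A/C, transversion), 19 (A/G, transition), 22 (G/C, transversion).
Of the 6 differences, 1 transition and 5 transversions over 24 sites: P = 1/24 = 0.041667, Q = 5/24 = 0.208333.
d = −0.5·ln(0.708333) − 0.25·ln(0.583334) = −0.5·(-0.344841) − 0.25·(-0.538995) = 0.3072.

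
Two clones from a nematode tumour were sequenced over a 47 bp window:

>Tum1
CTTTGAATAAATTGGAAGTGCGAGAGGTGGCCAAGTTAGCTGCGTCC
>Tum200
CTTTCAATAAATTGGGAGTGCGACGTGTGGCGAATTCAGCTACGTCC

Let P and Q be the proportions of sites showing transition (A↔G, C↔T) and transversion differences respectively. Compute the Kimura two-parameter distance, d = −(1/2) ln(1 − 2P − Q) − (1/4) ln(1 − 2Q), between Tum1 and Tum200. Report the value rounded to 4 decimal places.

The sequences differ at positions 5 (G/C, transversion), 16 (A/G, transition), 24 (G/C, transversion), 25 (A/G, transition), 26 (G/T, transversion), 32 (C/G, transversion), 35 (G/T, transversion), 37 (T/C, transition), 42 (G/A, transition).
Of the 9 differences, 4 transitions and 5 transversions over 47 sites: P = 4/47 = 0.085106, Q = 5/47 = 0.106383.
d = −0.5·ln(0.723405) − 0.25·ln(0.787234) = −0.5·(-0.323786) − 0.25·(-0.239230) = 0.2217.

0.2217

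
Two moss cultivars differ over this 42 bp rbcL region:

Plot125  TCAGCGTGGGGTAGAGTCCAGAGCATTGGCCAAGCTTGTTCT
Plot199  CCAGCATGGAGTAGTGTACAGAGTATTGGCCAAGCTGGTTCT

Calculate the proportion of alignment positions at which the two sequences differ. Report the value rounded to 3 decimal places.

Mismatches occur at site 1 (T↔C), site 6 (G↔A), site 10 (G↔A), site 15 (A↔T), site 18 (C↔A), site 24 (C↔T), site 37 (T↔G).
There are 7 differences over 42 sites, so p = 7/42 = 0.167.

0.167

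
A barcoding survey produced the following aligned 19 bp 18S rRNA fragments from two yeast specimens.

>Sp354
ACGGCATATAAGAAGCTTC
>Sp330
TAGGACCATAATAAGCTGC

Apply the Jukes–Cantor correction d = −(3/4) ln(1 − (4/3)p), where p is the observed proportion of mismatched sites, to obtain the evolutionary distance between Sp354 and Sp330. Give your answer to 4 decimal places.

Mismatches occur at site 1 (A/T), site 2 (C/A), site 5 (C/A), site 6 (A/C), site 7 (T/C), site 12 (G/T), site 18 (T/G).
p = 7/19 = 0.368421.
d = −0.75 · ln(1 − (4/3)·0.368421) = −0.75 · ln(0.508772) = −0.75 · (-0.675755) = 0.5068.

0.5068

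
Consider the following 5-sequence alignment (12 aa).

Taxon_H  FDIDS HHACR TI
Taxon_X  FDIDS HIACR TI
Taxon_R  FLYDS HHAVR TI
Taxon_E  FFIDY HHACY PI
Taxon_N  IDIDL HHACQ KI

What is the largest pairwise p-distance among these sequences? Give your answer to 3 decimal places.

Pairwise Hamming distances:
  Taxon_H vs Taxon_X: 1
  Taxon_H vs Taxon_R: 3
  Taxon_H vs Taxon_E: 4
  Taxon_H vs Taxon_N: 4
  Taxon_X vs Taxon_R: 4
  Taxon_X vs Taxon_E: 5
  Taxon_X vs Taxon_N: 5
  Taxon_R vs Taxon_E: 6
  Taxon_R vs Taxon_N: 7
  Taxon_E vs Taxon_N: 5
The largest is 7 mismatches, between Taxon_R and Taxon_N; p = 7/12 = 0.583.

0.583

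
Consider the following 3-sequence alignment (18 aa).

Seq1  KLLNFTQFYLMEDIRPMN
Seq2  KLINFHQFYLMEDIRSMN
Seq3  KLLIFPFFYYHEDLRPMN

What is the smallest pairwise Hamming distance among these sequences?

3

Pairwise Hamming distances:
  Seq1 vs Seq2: 3
  Seq1 vs Seq3: 6
  Seq2 vs Seq3: 8
The smallest is 3, between Seq1 and Seq2.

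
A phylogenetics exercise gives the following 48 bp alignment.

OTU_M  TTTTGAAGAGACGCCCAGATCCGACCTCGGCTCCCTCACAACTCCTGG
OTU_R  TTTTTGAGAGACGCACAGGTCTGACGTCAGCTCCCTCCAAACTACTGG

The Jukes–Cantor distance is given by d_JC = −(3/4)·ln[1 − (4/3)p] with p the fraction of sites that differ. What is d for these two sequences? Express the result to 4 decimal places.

0.2441

Differing sites — 5:G/T; 6:A/G; 15:C/A; 19:A/G; 22:C/T; 26:C/G; 29:G/A; 38:A/C; 39:C/A; 44:C/A.
p = 10/48 = 0.208333.
d = −0.75 · ln(1 − (4/3)·0.208333) = −0.75 · ln(0.722223) = −0.75 · (-0.325421) = 0.2441.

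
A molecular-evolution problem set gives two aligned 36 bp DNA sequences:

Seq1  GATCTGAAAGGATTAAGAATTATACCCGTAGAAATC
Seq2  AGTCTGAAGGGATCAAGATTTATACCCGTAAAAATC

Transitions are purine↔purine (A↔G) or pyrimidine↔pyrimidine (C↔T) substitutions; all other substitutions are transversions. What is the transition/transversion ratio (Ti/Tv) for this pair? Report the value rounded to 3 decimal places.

The sequences differ at positions 1 (G/A, transition), 2 (A/G, transition), 9 (A/G, transition), 14 (T/C, transition), 19 (A/T, transversion), 31 (G/A, transition).
Of the 6 differences, 5 transitions and 1 transversion, so Ti/Tv = 5/1 = 5.000.

5.000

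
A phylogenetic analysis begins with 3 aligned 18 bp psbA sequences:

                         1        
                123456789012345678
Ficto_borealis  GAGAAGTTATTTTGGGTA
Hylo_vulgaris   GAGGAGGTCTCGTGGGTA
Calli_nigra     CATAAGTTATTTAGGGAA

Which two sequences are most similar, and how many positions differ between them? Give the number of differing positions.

4

Pairwise Hamming distances:
  Ficto_borealis vs Hylo_vulgaris: 5
  Ficto_borealis vs Calli_nigra: 4
  Hylo_vulgaris vs Calli_nigra: 9
The smallest is 4, between Ficto_borealis and Calli_nigra.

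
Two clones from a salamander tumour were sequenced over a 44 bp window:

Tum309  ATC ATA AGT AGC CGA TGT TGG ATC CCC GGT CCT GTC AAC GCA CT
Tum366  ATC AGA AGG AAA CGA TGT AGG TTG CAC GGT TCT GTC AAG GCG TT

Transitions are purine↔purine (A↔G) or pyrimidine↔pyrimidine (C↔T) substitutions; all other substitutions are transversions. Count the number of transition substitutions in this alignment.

Mismatches occur at site 5 (T↔G, transversion), site 9 (T↔G, transversion), site 11 (G↔A, transition), site 12 (C↔A, transversion), site 19 (T↔A, transversion), site 22 (A↔T, transversion), site 24 (C↔G, transversion), site 26 (C↔A, transversion), site 31 (C↔T, transition), site 39 (C↔G, transversion), site 42 (A↔G, transition), site 43 (C↔T, transition).
Of the 12 differences, 4 transitions and 8 transversions, so the answer is 4.

4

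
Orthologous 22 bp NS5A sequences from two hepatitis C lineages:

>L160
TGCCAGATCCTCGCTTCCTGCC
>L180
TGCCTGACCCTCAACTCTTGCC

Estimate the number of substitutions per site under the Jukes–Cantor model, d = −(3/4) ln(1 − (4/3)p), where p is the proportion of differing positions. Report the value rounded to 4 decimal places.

0.3390

The sequences differ at positions 5 (A/T), 8 (T/C), 13 (G/A), 14 (C/A), 15 (T/C), 18 (C/T).
p = 6/22 = 0.272727.
d = −0.75 · ln(1 − (4/3)·0.272727) = −0.75 · ln(0.636364) = −0.75 · (-0.451985) = 0.3390.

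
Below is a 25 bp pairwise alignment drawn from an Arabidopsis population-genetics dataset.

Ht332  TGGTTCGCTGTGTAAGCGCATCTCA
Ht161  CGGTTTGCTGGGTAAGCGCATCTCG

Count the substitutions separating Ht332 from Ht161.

Differing sites — 1:T/C; 6:C/T; 11:T/G; 25:A/G.
That gives 4 mismatches out of 25 aligned sites, so the Hamming distance is 4.

4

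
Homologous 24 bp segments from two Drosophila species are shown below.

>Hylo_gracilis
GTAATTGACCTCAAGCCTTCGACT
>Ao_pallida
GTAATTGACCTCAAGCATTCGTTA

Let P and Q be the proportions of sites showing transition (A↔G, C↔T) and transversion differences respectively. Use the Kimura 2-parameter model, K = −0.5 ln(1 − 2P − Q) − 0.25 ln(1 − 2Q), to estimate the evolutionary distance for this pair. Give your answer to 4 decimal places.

The sequences differ at positions 17 (C/A, transversion), 22 (A/T, transversion), 23 (C/T, transition), 24 (T/A, transversion).
Of the 4 differences, 1 transition and 3 transversions over 24 sites: P = 1/24 = 0.041667, Q = 3/24 = 0.125000.
d = −0.5·ln(0.791666) − 0.25·ln(0.750000) = −0.5·(-0.233616) − 0.25·(-0.287682) = 0.1887.

0.1887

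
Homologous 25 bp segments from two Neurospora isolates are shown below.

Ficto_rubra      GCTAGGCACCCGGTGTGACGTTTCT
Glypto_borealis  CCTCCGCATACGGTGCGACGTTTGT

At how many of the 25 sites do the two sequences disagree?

7

Mismatches occur at site 1 (G↔C), site 4 (A↔C), site 5 (G↔C), site 9 (C↔T), site 10 (C↔A), site 16 (T↔C), site 24 (C↔G).
That gives 7 mismatches out of 25 aligned sites, so the Hamming distance is 7.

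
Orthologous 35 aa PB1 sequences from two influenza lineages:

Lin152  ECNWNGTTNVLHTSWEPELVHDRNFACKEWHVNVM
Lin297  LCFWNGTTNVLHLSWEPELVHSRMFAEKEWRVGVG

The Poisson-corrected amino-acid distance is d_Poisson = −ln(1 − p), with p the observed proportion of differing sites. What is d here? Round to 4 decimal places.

Differing sites — 1:E/L; 3:N/F; 13:T/L; 22:D/S; 24:N/M; 27:C/E; 31:H/R; 33:N/G; 35:M/G.
p = 9/35 = 0.257143.
d = −ln(1 − 0.257143) = −ln(0.742857) = 0.2973.

0.2973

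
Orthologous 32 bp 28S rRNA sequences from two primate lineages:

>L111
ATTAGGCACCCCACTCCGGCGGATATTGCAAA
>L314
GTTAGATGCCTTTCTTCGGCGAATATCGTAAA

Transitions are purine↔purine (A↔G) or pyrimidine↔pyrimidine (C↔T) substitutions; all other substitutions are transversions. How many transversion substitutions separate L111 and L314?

1

Differing sites — 1:A/G (Ti); 6:G/A (Ti); 7:C/T (Ti); 8:A/G (Ti); 11:C/T (Ti); 12:C/T (Ti); 13:A/T (Tv); 16:C/T (Ti); 22:G/A (Ti); 27:T/C (Ti); 29:C/T (Ti).
Of the 11 differences, 10 transitions and 1 transversion, so the answer is 1.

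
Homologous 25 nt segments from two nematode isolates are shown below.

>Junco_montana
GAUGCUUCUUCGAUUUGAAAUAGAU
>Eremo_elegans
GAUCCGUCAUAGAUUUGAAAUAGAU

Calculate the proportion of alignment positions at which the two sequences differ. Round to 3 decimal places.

The sequences differ at positions 4 (G/C), 6 (U/G), 9 (U/A), 11 (C/A).
There are 4 differences over 25 sites, so p = 4/25 = 0.160.

0.160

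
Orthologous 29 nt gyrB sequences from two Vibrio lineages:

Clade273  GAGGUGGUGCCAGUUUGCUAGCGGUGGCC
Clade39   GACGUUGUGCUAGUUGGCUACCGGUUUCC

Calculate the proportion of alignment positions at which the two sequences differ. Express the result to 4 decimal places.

Differing sites — 3:G/C; 6:G/U; 11:C/U; 16:U/G; 21:G/C; 26:G/U; 27:G/U.
There are 7 differences over 29 sites, so p = 7/29 = 0.2414.

0.2414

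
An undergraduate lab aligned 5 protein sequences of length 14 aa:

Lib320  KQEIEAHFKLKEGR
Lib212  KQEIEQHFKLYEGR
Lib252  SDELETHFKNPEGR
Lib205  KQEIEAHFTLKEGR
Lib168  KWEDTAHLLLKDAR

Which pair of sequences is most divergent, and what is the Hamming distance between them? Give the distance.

Pairwise Hamming distances:
  Lib320 vs Lib212: 2
  Lib320 vs Lib252: 6
  Lib320 vs Lib205: 1
  Lib320 vs Lib168: 7
  Lib212 vs Lib252: 6
  Lib212 vs Lib205: 3
  Lib212 vs Lib168: 9
  Lib252 vs Lib205: 7
  Lib252 vs Lib168: 11
  Lib205 vs Lib168: 7
The largest is 11, between Lib252 and Lib168.

11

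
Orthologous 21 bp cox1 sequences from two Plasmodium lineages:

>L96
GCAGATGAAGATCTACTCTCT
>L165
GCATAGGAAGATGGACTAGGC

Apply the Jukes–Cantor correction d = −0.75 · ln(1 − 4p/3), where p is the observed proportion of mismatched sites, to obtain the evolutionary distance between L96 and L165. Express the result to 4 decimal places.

Mismatches occur at site 4 (G→T), site 6 (T→G), site 13 (C→G), site 14 (T→G), site 18 (C→A), site 19 (T→G), site 20 (C→G), site 21 (T→C).
p = 8/21 = 0.380952.
d = −0.75 · ln(1 − (4/3)·0.380952) = −0.75 · ln(0.492064) = −0.75 · (-0.709146) = 0.5319.

0.5319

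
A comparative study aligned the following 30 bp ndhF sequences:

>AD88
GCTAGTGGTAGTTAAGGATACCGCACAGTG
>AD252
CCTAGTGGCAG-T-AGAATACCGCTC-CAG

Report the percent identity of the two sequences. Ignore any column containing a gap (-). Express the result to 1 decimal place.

77.8%

Excluding the 3 gap columns leaves 27 comparable sites.
Differing sites — 1:G/C; 9:T/C; 17:G/A; 25:A/T; 28:G/C; 29:T/A.
21 of the 27 comparable sites match, so the percent identity is 21/27 × 100 = 77.8%.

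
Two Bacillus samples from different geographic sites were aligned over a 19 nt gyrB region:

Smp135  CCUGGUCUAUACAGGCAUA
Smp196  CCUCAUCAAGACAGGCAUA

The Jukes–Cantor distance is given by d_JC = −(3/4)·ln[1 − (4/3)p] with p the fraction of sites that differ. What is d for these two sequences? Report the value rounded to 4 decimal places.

The sequences differ at positions 4 (G/C), 5 (G/A), 8 (U/A), 10 (U/G).
p = 4/19 = 0.210526.
d = −0.75 · ln(1 − (4/3)·0.210526) = −0.75 · ln(0.719299) = −0.75 · (-0.329478) = 0.2471.

0.2471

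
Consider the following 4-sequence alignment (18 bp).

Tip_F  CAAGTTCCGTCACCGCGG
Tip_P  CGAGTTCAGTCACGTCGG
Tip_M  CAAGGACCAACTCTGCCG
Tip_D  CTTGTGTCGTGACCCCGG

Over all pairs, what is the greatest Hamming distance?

Pairwise Hamming distances:
  Tip_F vs Tip_P: 4
  Tip_F vs Tip_M: 7
  Tip_F vs Tip_D: 6
  Tip_P vs Tip_M: 10
  Tip_P vs Tip_D: 8
  Tip_M vs Tip_D: 12
The largest is 12, between Tip_M and Tip_D.

12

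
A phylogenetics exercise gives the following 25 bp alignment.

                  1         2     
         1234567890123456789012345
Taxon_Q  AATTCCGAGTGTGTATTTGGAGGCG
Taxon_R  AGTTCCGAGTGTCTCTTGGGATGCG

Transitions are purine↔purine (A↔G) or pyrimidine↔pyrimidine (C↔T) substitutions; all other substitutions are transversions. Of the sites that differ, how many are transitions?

Mismatches occur at site 2 (A↔G, transition), site 13 (G↔C, transversion), site 15 (A↔C, transversion), site 18 (T↔G, transversion), site 22 (G↔T, transversion).
Of the 5 differences, 1 transition and 4 transversions, so the answer is 1.

1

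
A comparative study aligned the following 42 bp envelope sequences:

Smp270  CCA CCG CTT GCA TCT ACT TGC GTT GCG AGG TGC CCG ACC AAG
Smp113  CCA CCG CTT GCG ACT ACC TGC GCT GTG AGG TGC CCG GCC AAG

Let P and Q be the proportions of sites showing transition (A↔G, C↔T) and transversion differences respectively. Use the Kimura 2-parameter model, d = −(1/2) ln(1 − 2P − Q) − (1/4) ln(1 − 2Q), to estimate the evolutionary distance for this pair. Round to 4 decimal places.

0.1640

Differing sites — 12:A/G (Ti); 13:T/A (Tv); 18:T/C (Ti); 23:T/C (Ti); 26:C/T (Ti); 37:A/G (Ti).
Of the 6 differences, 5 transitions and 1 transversion over 42 sites: P = 5/42 = 0.119048, Q = 1/42 = 0.023810.
d = −0.5·ln(0.738094) − 0.25·ln(0.952380) = −0.5·(-0.303684) − 0.25·(-0.048791) = 0.1640.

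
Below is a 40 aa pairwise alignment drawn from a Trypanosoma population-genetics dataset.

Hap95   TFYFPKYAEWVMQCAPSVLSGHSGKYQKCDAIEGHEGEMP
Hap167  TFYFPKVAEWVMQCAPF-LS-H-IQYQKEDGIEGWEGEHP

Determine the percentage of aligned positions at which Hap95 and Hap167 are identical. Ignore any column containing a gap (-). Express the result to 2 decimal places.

Excluding the 3 gap columns leaves 37 comparable sites.
The sequences differ at positions 7 (Y/V), 17 (S/F), 24 (G/I), 25 (K/Q), 29 (C/E), 31 (A/G), 35 (H/W), 39 (M/H).
29 of the 37 comparable sites match, so the percent identity is 29/37 × 100 = 78.38%.

78.38%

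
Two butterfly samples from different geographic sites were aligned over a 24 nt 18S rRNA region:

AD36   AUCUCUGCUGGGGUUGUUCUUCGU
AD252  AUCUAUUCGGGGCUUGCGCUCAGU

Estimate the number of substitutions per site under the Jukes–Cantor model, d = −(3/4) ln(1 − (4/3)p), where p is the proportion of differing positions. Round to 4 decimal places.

0.4408

The sequences differ at positions 5 (C/A), 7 (G/U), 9 (U/G), 13 (G/C), 17 (U/C), 18 (U/G), 21 (U/C), 22 (C/A).
p = 8/24 = 0.333333.
d = −0.75 · ln(1 − (4/3)·0.333333) = −0.75 · ln(0.555556) = −0.75 · (-0.587786) = 0.4408.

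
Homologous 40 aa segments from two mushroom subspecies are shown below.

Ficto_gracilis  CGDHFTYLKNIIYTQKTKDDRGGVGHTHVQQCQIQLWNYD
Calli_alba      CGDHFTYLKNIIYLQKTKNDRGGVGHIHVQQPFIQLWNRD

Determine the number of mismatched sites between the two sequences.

6

Mismatches occur at site 14 (T↔L), site 19 (D↔N), site 27 (T↔I), site 32 (C↔P), site 33 (Q↔F), site 39 (Y↔R).
That gives 6 mismatches out of 40 aligned sites, so the Hamming distance is 6.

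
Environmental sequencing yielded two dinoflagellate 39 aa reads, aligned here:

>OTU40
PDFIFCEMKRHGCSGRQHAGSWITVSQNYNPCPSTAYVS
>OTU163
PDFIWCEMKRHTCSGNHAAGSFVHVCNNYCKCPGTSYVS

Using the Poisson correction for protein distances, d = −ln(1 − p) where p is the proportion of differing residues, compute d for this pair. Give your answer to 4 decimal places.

0.4447

Mismatches occur at site 5 (F/W), site 12 (G/T), site 16 (R/N), site 17 (Q/H), site 18 (H/A), site 22 (W/F), site 23 (I/V), site 24 (T/H), site 26 (S/C), site 27 (Q/N), site 30 (N/C), site 31 (P/K), site 34 (S/G), site 36 (A/S).
p = 14/39 = 0.358974.
d = −ln(1 − 0.358974) = −ln(0.641026) = 0.4447.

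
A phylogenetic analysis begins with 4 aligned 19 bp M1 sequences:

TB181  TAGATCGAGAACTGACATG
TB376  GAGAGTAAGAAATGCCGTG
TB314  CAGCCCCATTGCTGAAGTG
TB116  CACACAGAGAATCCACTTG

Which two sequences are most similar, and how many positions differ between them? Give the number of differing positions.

7

Pairwise Hamming distances:
  TB181 vs TB376: 7
  TB181 vs TB314: 9
  TB181 vs TB116: 8
  TB376 vs TB314: 11
  TB376 vs TB116: 10
  TB314 vs TB116: 12
The smallest is 7, between TB181 and TB376.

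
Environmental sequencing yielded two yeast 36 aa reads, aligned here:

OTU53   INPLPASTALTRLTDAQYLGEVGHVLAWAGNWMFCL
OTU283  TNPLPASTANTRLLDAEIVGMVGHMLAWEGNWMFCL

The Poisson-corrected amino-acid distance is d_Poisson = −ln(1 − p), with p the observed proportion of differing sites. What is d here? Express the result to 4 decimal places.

Differing sites — 1:I/T; 10:L/N; 14:T/L; 17:Q/E; 18:Y/I; 19:L/V; 21:E/M; 25:V/M; 29:A/E.
p = 9/36 = 0.250000.
d = −ln(1 − 0.250000) = −ln(0.750000) = 0.2877.

0.2877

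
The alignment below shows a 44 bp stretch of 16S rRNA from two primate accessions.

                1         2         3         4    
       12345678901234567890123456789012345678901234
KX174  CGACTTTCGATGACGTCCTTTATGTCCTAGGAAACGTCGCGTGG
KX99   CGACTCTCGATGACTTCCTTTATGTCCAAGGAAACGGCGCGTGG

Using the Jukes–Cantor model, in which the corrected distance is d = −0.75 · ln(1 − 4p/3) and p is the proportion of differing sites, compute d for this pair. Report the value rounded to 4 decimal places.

0.0969

The sequences differ at positions 6 (T/C), 15 (G/T), 28 (T/A), 37 (T/G).
p = 4/44 = 0.090909.
d = −0.75 · ln(1 − (4/3)·0.090909) = −0.75 · ln(0.878788) = −0.75 · (-0.129212) = 0.0969.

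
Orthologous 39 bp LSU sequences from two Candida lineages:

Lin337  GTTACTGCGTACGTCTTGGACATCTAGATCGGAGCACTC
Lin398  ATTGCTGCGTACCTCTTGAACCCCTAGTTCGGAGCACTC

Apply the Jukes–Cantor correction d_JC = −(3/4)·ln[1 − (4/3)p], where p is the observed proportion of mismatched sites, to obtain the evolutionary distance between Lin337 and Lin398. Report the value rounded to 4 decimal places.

The sequences differ at positions 1 (G/A), 4 (A/G), 13 (G/C), 19 (G/A), 22 (A/C), 23 (T/C), 28 (A/T).
p = 7/39 = 0.179487.
d = −0.75 · ln(1 − (4/3)·0.179487) = −0.75 · ln(0.760684) = −0.75 · (-0.273537) = 0.2052.

0.2052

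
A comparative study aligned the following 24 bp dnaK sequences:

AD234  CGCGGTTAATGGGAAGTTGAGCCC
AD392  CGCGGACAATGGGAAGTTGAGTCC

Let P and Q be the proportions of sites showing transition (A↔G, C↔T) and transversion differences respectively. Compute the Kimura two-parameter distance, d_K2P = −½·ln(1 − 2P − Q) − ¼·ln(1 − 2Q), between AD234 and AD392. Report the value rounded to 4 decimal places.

0.1386

The sequences differ at positions 6 (T/A, transversion), 7 (T/C, transition), 22 (C/T, transition).
Of the 3 differences, 2 transitions and 1 transversion over 24 sites: P = 2/24 = 0.083333, Q = 1/24 = 0.041667.
d = −0.5·ln(0.791667) − 0.25·ln(0.916666) = −0.5·(-0.233614) − 0.25·(-0.087012) = 0.1386.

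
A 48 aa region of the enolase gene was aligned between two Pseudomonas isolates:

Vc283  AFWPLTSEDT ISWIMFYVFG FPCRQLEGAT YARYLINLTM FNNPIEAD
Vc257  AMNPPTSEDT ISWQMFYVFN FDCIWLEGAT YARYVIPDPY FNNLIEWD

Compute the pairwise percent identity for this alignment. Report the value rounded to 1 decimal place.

The sequences differ at positions 2 (F/M), 3 (W/N), 5 (L/P), 14 (I/Q), 20 (G/N), 22 (P/D), 24 (R/I), 25 (Q/W), 35 (L/V), 37 (N/P), 38 (L/D), 39 (T/P), 40 (M/Y), 44 (P/L), 47 (A/W).
33 of the 48 sites match, so the percent identity is 33/48 × 100 = 68.8%.

68.8%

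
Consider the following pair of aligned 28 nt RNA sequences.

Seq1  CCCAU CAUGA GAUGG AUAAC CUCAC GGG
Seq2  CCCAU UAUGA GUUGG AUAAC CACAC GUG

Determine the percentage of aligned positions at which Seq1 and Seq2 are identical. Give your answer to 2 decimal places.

Differing sites — 6:C/U; 12:A/U; 22:U/A; 27:G/U.
24 of the 28 sites match, so the percent identity is 24/28 × 100 = 85.71%.

85.71%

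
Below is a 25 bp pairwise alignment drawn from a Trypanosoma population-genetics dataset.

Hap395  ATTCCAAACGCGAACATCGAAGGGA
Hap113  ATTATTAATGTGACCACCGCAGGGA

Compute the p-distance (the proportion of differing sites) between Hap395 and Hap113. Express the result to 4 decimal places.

The sequences differ at positions 4 (C/A), 5 (C/T), 6 (A/T), 9 (C/T), 11 (C/T), 14 (A/C), 17 (T/C), 20 (A/C).
There are 8 differences over 25 sites, so p = 8/25 = 0.3200.

0.3200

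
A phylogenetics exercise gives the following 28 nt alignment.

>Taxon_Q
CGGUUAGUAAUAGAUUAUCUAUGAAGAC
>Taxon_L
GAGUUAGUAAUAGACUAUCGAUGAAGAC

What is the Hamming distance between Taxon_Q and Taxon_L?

Mismatches occur at site 1 (C↔G), site 2 (G↔A), site 15 (U↔C), site 20 (U↔G).
That gives 4 mismatches out of 28 aligned sites, so the Hamming distance is 4.

4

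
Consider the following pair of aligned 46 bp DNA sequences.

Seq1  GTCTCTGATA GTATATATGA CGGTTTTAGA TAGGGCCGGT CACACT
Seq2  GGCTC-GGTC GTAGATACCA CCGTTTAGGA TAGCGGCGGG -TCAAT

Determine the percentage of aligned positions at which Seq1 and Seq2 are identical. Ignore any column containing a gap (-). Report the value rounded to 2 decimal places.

Excluding the 2 gap columns leaves 44 comparable sites.
Mismatches occur at site 2 (T→G), site 8 (A→G), site 10 (A→C), site 14 (T→G), site 18 (T→C), site 19 (G→C), site 22 (G→C), site 27 (T→A), site 28 (A→G), site 34 (G→C), site 36 (C→G), site 40 (T→G), site 42 (A→T), site 45 (C→A).
30 of the 44 comparable sites match, so the percent identity is 30/44 × 100 = 68.18%.

68.18%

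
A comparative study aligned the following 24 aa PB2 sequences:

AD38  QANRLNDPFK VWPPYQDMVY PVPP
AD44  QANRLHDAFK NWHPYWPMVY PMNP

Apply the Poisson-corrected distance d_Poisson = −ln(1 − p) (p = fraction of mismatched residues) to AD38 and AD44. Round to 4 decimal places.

0.4055

Differing sites — 6:N/H; 8:P/A; 11:V/N; 13:P/H; 16:Q/W; 17:D/P; 22:V/M; 23:P/N.
p = 8/24 = 0.333333.
d = −ln(1 − 0.333333) = −ln(0.666667) = 0.4055.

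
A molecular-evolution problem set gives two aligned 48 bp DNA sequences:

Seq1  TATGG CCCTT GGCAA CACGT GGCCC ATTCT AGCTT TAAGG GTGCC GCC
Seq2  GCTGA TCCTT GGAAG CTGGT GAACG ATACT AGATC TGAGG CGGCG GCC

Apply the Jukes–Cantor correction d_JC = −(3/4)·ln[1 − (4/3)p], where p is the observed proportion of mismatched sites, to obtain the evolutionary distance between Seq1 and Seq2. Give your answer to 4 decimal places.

0.5199

The sequences differ at positions 1 (T/G), 2 (A/C), 5 (G/A), 6 (C/T), 13 (C/A), 15 (A/G), 17 (A/T), 18 (C/G), 22 (G/A), 23 (C/A), 25 (C/G), 28 (T/A), 33 (C/A), 35 (T/C), 37 (A/G), 41 (G/C), 42 (T/G), 45 (C/G).
p = 18/48 = 0.375000.
d = −0.75 · ln(1 − (4/3)·0.375000) = −0.75 · ln(0.500000) = −0.75 · (-0.693147) = 0.5199.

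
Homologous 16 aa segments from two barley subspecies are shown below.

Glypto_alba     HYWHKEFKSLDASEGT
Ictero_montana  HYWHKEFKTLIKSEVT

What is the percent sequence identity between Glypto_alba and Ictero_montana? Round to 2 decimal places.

Differing sites — 9:S/T; 11:D/I; 12:A/K; 15:G/V.
12 of the 16 sites match, so the percent identity is 12/16 × 100 = 75.00%.

75.00%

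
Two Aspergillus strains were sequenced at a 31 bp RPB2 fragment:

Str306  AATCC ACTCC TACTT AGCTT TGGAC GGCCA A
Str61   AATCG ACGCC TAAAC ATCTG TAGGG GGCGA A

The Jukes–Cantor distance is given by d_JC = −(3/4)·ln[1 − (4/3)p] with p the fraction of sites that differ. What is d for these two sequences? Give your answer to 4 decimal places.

0.4806

Mismatches occur at site 5 (C→G), site 8 (T→G), site 13 (C→A), site 14 (T→A), site 15 (T→C), site 17 (G→T), site 20 (T→G), site 22 (G→A), site 24 (A→G), site 25 (C→G), site 29 (C→G).
p = 11/31 = 0.354839.
d = −0.75 · ln(1 − (4/3)·0.354839) = −0.75 · ln(0.526881) = −0.75 · (-0.640781) = 0.4806.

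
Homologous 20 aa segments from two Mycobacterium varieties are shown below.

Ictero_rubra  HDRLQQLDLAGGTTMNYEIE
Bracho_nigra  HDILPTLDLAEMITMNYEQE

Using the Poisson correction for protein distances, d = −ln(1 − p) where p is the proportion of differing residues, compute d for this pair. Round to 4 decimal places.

0.4308

Mismatches occur at site 3 (R/I), site 5 (Q/P), site 6 (Q/T), site 11 (G/E), site 12 (G/M), site 13 (T/I), site 19 (I/Q).
p = 7/20 = 0.350000.
d = −ln(1 − 0.350000) = −ln(0.650000) = 0.4308.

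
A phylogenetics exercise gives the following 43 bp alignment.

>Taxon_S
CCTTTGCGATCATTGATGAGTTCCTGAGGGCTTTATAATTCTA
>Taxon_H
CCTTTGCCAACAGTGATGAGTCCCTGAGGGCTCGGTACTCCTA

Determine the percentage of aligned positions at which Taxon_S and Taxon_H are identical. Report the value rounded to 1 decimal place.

79.1%

The sequences differ at positions 8 (G/C), 10 (T/A), 13 (T/G), 22 (T/C), 33 (T/C), 34 (T/G), 35 (A/G), 38 (A/C), 40 (T/C).
34 of the 43 sites match, so the percent identity is 34/43 × 100 = 79.1%.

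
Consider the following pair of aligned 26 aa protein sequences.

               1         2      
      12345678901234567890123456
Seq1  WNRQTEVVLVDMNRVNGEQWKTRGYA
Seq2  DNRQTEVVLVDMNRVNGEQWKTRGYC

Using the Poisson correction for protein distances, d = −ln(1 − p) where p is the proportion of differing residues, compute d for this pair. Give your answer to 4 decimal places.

0.0800

Differing sites — 1:W/D; 26:A/C.
p = 2/26 = 0.076923.
d = −ln(1 − 0.076923) = −ln(0.923077) = 0.0800.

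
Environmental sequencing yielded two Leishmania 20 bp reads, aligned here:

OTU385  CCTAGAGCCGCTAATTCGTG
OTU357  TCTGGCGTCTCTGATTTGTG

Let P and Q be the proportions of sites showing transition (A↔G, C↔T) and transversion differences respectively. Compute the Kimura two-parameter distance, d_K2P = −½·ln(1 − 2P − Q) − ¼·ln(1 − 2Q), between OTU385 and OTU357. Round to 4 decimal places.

Differing sites — 1:C/T (Ti); 4:A/G (Ti); 6:A/C (Tv); 8:C/T (Ti); 10:G/T (Tv); 13:A/G (Ti); 17:C/T (Ti).
Of the 7 differences, 5 transitions and 2 transversions over 20 sites: P = 5/20 = 0.250000, Q = 2/20 = 0.100000.
d = −0.5·ln(0.400000) − 0.25·ln(0.800000) = −0.5·(-0.916291) − 0.25·(-0.223144) = 0.5139.

0.5139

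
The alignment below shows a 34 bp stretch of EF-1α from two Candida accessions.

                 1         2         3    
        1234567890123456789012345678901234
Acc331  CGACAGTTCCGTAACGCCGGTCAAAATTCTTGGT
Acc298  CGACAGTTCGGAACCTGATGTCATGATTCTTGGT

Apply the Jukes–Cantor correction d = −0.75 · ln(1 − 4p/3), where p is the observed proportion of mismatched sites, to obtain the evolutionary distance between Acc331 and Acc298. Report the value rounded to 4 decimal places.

0.3265

Mismatches occur at site 10 (C/G), site 12 (T/A), site 14 (A/C), site 16 (G/T), site 17 (C/G), site 18 (C/A), site 19 (G/T), site 24 (A/T), site 25 (A/G).
p = 9/34 = 0.264706.
d = −0.75 · ln(1 − (4/3)·0.264706) = −0.75 · ln(0.647059) = −0.75 · (-0.435318) = 0.3265.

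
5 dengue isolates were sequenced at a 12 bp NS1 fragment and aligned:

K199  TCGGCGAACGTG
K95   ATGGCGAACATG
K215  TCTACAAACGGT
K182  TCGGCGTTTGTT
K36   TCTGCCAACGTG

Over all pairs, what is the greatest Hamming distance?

8

Pairwise Hamming distances:
  K199 vs K95: 3
  K199 vs K215: 5
  K199 vs K182: 4
  K199 vs K36: 2
  K95 vs K215: 8
  K95 vs K182: 7
  K95 vs K36: 5
  K215 vs K182: 7
  K215 vs K36: 4
  K182 vs K36: 6
The largest is 8, between K95 and K215.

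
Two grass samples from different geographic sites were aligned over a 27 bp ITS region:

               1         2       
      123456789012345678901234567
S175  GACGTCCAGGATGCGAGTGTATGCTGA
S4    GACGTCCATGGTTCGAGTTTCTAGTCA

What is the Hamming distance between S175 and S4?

8

Mismatches occur at site 9 (G/T), site 11 (A/G), site 13 (G/T), site 19 (G/T), site 21 (A/C), site 23 (G/A), site 24 (C/G), site 26 (G/C).
That gives 8 mismatches out of 27 aligned sites, so the Hamming distance is 8.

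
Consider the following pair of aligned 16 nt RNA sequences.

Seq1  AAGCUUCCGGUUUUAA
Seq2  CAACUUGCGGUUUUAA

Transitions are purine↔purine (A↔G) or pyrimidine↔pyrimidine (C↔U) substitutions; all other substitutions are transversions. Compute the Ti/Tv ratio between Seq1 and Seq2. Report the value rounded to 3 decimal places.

The sequences differ at positions 1 (A/C, transversion), 3 (G/A, transition), 7 (C/G, transversion).
Of the 3 differences, 1 transition and 2 transversions, so Ti/Tv = 1/2 = 0.500.

0.500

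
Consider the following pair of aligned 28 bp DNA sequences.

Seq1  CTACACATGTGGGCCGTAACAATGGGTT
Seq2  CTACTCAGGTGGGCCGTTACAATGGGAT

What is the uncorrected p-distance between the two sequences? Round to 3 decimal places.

0.143

Mismatches occur at site 5 (A/T), site 8 (T/G), site 18 (A/T), site 27 (T/A).
There are 4 differences over 28 sites, so p = 4/28 = 0.143.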